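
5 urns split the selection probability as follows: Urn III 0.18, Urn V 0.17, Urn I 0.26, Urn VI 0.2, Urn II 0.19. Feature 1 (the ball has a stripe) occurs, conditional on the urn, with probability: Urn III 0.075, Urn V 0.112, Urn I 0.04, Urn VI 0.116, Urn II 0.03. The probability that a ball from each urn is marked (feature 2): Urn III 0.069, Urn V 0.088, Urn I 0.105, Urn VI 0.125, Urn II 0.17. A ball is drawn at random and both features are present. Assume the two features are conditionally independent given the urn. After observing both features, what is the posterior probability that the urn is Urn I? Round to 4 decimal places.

0.1443

By Bayes' rule, posterior ∝ prior × likelihood:
  Urn III: 0.18 × 0.075 × 0.069 = 0.0009315
  Urn V: 0.17 × 0.112 × 0.088 = 0.00167552
  Urn I: 0.26 × 0.04 × 0.105 = 0.001092
  Urn VI: 0.2 × 0.116 × 0.125 = 0.0029
  Urn II: 0.19 × 0.03 × 0.17 = 0.000969
Total = 0.00756802.
P(Urn I | evidence) = 0.001092 / 0.00756802 ≈ 0.1443.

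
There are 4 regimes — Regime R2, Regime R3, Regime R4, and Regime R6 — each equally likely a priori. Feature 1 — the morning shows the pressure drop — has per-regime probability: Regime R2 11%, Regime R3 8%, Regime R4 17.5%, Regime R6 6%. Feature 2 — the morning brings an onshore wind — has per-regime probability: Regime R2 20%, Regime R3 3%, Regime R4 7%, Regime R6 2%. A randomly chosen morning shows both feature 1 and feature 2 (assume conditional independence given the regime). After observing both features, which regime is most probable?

With a uniform prior (1/4 each), posterior ∝ likelihood:
  Regime R2: 0.11 × 0.2 = 0.022
  Regime R3: 0.08 × 0.03 = 0.0024
  Regime R4: 0.175 × 0.07 = 0.01225
  Regime R6: 0.06 × 0.02 = 0.0012
Sum = 0.03785.
Largest term belongs to Regime R2, so Regime R2 is most probable.

Regime R2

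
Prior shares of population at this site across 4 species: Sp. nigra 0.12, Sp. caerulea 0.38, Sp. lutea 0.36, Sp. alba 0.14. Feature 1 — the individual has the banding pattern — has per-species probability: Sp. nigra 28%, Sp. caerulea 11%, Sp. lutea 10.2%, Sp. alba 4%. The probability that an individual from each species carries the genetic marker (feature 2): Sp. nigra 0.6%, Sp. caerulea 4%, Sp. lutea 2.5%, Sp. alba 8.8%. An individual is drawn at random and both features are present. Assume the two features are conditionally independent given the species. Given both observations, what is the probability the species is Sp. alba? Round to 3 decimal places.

0.150

By Bayes' rule, posterior ∝ prior × likelihood:
  Sp. nigra: 0.12 × 0.28 × 0.006 = 0.0002016
  Sp. caerulea: 0.38 × 0.11 × 0.04 = 0.001672
  Sp. lutea: 0.36 × 0.102 × 0.025 = 0.000918
  Sp. alba: 0.14 × 0.04 × 0.088 = 0.0004928
Normalizing constant = 0.0032844.
P(Sp. alba | evidence) = 0.0004928 / 0.0032844 ≈ 0.150.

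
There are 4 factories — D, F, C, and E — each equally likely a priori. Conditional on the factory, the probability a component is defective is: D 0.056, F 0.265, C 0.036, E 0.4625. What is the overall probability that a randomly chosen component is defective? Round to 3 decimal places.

0.205

With a uniform prior (1/4 each), posterior ∝ likelihood:
  D: 0.056
  F: 0.265
  C: 0.036
  E: 0.4625
P(defective) = (1/4) × (0.056 + 0.265 + 0.036 + 0.4625) = 0.8195/4 ≈ 0.205.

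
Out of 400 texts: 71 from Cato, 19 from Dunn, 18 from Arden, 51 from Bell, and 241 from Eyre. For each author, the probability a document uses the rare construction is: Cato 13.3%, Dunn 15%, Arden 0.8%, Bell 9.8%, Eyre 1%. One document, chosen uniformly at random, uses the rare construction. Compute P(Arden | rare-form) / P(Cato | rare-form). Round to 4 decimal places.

Unnormalized posteriors (prior × likelihood):
  Cato: 0.1775 × 0.133 = 0.0236075
  Dunn: 0.0475 × 0.15 = 0.007125
  Arden: 0.045 × 0.008 = 0.00036
  Bell: 0.1275 × 0.098 = 0.012495
  Eyre: 0.6025 × 0.01 = 0.006025
Sum = 0.0496125.
The ratio is 0.00036 / 0.0236075 (the normalizer cancels) = 0.0152.

0.0152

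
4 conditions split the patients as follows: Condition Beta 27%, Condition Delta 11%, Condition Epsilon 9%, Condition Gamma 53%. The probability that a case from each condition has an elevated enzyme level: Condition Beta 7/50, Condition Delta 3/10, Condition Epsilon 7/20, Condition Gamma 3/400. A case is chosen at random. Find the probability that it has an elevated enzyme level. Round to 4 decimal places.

0.1063

By Bayes' rule, posterior ∝ prior × likelihood:
  Condition Beta: 0.27 × 0.14 = 0.0378
  Condition Delta: 0.11 × 0.3 = 0.033
  Condition Epsilon: 0.09 × 0.35 = 0.0315
  Condition Gamma: 0.53 × 0.0075 = 0.003975
P(elevated) = 0.0378 + 0.033 + 0.0315 + 0.003975 = 0.106275 → 0.1063.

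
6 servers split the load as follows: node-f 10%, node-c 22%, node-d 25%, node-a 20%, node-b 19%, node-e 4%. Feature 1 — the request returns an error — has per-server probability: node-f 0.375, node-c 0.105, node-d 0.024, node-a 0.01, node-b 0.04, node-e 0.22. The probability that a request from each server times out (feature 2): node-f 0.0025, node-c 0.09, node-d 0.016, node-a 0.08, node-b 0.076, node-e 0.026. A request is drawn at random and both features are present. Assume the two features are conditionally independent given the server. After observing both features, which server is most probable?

Prior × likelihood for each hypothesis:
  node-f: 0.1 × 0.375 × 0.0025 = 0.00009375
  node-c: 0.22 × 0.105 × 0.09 = 0.002079
  node-d: 0.25 × 0.024 × 0.016 = 0.000096
  node-a: 0.2 × 0.01 × 0.08 = 0.00016
  node-b: 0.19 × 0.04 × 0.076 = 0.0005776
  node-e: 0.04 × 0.22 × 0.026 = 0.0002288
Normalizing constant = 0.00323515.
Largest term belongs to node-c, so node-c is most probable.

node-c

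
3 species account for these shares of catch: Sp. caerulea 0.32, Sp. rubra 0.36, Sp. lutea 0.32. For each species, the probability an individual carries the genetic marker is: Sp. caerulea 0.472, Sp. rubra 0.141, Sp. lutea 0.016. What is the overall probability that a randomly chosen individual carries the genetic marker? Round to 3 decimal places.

By Bayes' rule, posterior ∝ prior × likelihood:
  Sp. caerulea: 0.32 × 0.472 = 0.15104
  Sp. rubra: 0.36 × 0.141 = 0.05076
  Sp. lutea: 0.32 × 0.016 = 0.00512
P(marker) = 0.15104 + 0.05076 + 0.00512 = 0.20692 → 0.207.

0.207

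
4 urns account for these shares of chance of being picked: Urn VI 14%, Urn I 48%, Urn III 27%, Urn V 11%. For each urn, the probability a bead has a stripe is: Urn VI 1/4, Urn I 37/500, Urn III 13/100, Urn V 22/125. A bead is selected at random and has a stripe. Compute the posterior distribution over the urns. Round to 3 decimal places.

Urn VI 0.280, Urn I 0.284, Urn III 0.281, Urn V 0.155

Compute prior × likelihood for every hypothesis:
  Urn VI: 0.14 × 0.25 = 0.035
  Urn I: 0.48 × 0.074 = 0.03552
  Urn III: 0.27 × 0.13 = 0.0351
  Urn V: 0.11 × 0.176 = 0.01936
Total = 0.12498.
P(Urn VI | striped) = 0.035/0.12498 ≈ 0.280
P(Urn I | striped) = 0.03552/0.12498 ≈ 0.284
P(Urn III | striped) = 0.0351/0.12498 ≈ 0.281
P(Urn V | striped) = 0.01936/0.12498 ≈ 0.155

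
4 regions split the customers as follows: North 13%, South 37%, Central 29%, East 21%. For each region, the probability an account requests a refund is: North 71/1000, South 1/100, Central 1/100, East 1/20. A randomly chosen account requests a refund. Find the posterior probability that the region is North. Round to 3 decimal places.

0.351

By Bayes' rule, posterior ∝ prior × likelihood:
  North: 0.13 × 0.071 = 0.00923
  South: 0.37 × 0.01 = 0.0037
  Central: 0.29 × 0.01 = 0.0029
  East: 0.21 × 0.05 = 0.0105
Normalizing constant = 0.02633.
P(North | evidence) = 0.00923 / 0.02633 ≈ 0.351.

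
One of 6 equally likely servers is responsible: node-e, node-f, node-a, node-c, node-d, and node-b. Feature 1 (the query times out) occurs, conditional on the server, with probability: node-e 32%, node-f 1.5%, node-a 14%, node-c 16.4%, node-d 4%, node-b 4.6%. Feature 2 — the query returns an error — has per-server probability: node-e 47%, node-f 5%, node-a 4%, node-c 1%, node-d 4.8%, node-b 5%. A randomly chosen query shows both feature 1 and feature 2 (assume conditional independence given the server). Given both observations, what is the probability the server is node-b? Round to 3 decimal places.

0.014

With a uniform prior (1/6 each), posterior ∝ likelihood:
  node-e: 0.32 × 0.47 = 0.1504
  node-f: 0.015 × 0.05 = 0.00075
  node-a: 0.14 × 0.04 = 0.0056
  node-c: 0.164 × 0.01 = 0.00164
  node-d: 0.04 × 0.048 = 0.00192
  node-b: 0.046 × 0.05 = 0.0023
Sum = 0.16261.
P(node-b | evidence) = 0.0023 / 0.16261 ≈ 0.014.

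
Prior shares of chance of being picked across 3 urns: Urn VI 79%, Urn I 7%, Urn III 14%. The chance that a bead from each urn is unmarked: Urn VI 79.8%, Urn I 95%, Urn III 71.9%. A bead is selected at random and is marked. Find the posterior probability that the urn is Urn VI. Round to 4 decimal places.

0.7884

Taking complements, P(marked | each) = Urn VI 0.202, Urn I 0.05, Urn III 0.281.
Compute prior × likelihood for every hypothesis:
  Urn VI: 0.79 × 0.202 = 0.15958
  Urn I: 0.07 × 0.05 = 0.0035
  Urn III: 0.14 × 0.281 = 0.03934
Normalizing constant = 0.20242.
P(Urn VI | evidence) = 0.15958 / 0.20242 ≈ 0.7884.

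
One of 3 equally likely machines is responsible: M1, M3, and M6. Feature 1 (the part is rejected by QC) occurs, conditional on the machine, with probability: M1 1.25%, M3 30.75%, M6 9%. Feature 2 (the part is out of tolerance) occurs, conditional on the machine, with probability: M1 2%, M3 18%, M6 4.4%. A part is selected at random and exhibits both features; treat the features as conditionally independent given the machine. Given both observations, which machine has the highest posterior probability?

M3

Since the prior is uniform, the posterior is proportional to the likelihood:
  M1: 0.0125 × 0.02 = 0.00025
  M3: 0.3075 × 0.18 = 0.05535
  M6: 0.09 × 0.044 = 0.00396
Sum = 0.05956.
Largest term belongs to M3, so M3 is most probable.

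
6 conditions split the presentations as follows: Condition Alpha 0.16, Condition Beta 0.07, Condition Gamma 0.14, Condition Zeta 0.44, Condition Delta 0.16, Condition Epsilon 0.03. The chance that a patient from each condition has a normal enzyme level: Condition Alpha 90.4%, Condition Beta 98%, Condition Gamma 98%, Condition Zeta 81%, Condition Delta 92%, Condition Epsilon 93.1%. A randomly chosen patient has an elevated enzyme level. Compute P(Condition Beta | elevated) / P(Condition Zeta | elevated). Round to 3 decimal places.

Taking complements, P(elevated | each) = Condition Alpha 0.096, Condition Beta 0.02, Condition Gamma 0.02, Condition Zeta 0.19, Condition Delta 0.08, Condition Epsilon 0.069.
Compute prior × likelihood for every hypothesis:
  Condition Alpha: 0.16 × 0.096 = 0.01536
  Condition Beta: 0.07 × 0.02 = 0.0014
  Condition Gamma: 0.14 × 0.02 = 0.0028
  Condition Zeta: 0.44 × 0.19 = 0.0836
  Condition Delta: 0.16 × 0.08 = 0.0128
  Condition Epsilon: 0.03 × 0.069 = 0.00207
Normalizing constant = 0.11803.
The ratio is 0.0014 / 0.0836 (the normalizer cancels) = 0.017.

0.017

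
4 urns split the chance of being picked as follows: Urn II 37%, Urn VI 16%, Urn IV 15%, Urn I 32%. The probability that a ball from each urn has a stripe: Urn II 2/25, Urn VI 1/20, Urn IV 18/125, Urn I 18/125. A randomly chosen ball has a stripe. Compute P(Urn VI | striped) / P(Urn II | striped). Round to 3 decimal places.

By Bayes' rule, posterior ∝ prior × likelihood:
  Urn II: 0.37 × 0.08 = 0.0296
  Urn VI: 0.16 × 0.05 = 0.008
  Urn IV: 0.15 × 0.144 = 0.0216
  Urn I: 0.32 × 0.144 = 0.04608
Total = 0.10528.
The ratio is 0.008 / 0.0296 (the normalizer cancels) = 0.270.

0.270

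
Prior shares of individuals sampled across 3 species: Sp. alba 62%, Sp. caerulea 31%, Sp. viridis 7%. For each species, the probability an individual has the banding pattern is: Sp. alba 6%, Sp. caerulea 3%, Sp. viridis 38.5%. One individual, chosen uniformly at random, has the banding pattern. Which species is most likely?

Prior × likelihood for each hypothesis:
  Sp. alba: 0.62 × 0.06 = 0.0372
  Sp. caerulea: 0.31 × 0.03 = 0.0093
  Sp. viridis: 0.07 × 0.385 = 0.02695
Normalizing constant = 0.07345.
Largest term belongs to Sp. alba, so Sp. alba is most probable.

Sp. alba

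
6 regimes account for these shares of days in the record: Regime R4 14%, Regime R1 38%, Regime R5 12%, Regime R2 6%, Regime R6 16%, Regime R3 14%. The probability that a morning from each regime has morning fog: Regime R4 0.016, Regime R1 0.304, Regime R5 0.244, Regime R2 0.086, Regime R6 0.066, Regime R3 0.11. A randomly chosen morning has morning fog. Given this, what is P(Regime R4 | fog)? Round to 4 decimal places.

0.0126

Unnormalized posteriors (prior × likelihood):
  Regime R4: 0.14 × 0.016 = 0.00224
  Regime R1: 0.38 × 0.304 = 0.11552
  Regime R5: 0.12 × 0.244 = 0.02928
  Regime R2: 0.06 × 0.086 = 0.00516
  Regime R6: 0.16 × 0.066 = 0.01056
  Regime R3: 0.14 × 0.11 = 0.0154
Sum = 0.17816.
P(Regime R4 | evidence) = 0.00224 / 0.17816 ≈ 0.0126.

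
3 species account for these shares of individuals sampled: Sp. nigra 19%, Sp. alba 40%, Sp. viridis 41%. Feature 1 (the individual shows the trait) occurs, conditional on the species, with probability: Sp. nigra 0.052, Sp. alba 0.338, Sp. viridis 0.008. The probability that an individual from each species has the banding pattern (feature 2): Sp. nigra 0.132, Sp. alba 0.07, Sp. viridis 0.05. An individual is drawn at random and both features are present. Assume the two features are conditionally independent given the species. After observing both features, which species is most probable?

By Bayes' rule, posterior ∝ prior × likelihood:
  Sp. nigra: 0.19 × 0.052 × 0.132 = 0.00130416
  Sp. alba: 0.4 × 0.338 × 0.07 = 0.009464
  Sp. viridis: 0.41 × 0.008 × 0.05 = 0.000164
Normalizing constant = 0.01093216.
Largest term belongs to Sp. alba, so Sp. alba is most probable.

Sp. alba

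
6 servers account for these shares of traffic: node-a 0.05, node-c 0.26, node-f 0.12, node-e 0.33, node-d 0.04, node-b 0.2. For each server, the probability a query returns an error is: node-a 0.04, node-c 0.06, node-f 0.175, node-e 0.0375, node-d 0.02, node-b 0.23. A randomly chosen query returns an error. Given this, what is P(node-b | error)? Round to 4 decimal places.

Prior × likelihood for each hypothesis:
  node-a: 0.05 × 0.04 = 0.002
  node-c: 0.26 × 0.06 = 0.0156
  node-f: 0.12 × 0.175 = 0.021
  node-e: 0.33 × 0.0375 = 0.012375
  node-d: 0.04 × 0.02 = 0.0008
  node-b: 0.2 × 0.23 = 0.046
Sum = 0.097775.
P(node-b | evidence) = 0.046 / 0.097775 ≈ 0.4705.

0.4705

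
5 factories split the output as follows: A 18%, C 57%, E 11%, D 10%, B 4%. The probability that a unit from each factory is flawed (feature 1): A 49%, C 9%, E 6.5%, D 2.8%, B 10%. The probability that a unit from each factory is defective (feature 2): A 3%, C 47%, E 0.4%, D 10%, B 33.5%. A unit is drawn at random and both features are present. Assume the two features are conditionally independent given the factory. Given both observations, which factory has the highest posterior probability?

Prior × likelihood for each hypothesis:
  A: 0.18 × 0.49 × 0.03 = 0.002646
  C: 0.57 × 0.09 × 0.47 = 0.024111
  E: 0.11 × 0.065 × 0.004 = 0.0000286
  D: 0.1 × 0.028 × 0.1 = 0.00028
  B: 0.04 × 0.1 × 0.335 = 0.00134
Sum = 0.0284056.
Largest term belongs to C, so C is most probable.

C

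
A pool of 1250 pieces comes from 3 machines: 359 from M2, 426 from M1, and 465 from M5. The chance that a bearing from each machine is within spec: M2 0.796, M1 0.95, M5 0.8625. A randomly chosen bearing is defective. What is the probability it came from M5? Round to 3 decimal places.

0.403

Taking complements, P(defective | each) = M2 0.204, M1 0.05, M5 0.1375.
By Bayes' rule, posterior ∝ prior × likelihood:
  M2: 0.2872 × 0.204 = 0.0585888
  M1: 0.3408 × 0.05 = 0.01704
  M5: 0.372 × 0.1375 = 0.05115
Total = 0.1267788.
P(M5 | evidence) = 0.05115 / 0.1267788 ≈ 0.403.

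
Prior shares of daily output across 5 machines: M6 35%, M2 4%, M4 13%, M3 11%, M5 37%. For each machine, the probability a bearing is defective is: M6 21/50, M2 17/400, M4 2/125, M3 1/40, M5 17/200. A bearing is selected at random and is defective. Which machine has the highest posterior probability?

By Bayes' rule, posterior ∝ prior × likelihood:
  M6: 0.35 × 0.42 = 0.147
  M2: 0.04 × 0.0425 = 0.0017
  M4: 0.13 × 0.016 = 0.00208
  M3: 0.11 × 0.025 = 0.00275
  M5: 0.37 × 0.085 = 0.03145
Normalizing constant = 0.18498.
Largest term belongs to M6, so M6 is most probable.

M6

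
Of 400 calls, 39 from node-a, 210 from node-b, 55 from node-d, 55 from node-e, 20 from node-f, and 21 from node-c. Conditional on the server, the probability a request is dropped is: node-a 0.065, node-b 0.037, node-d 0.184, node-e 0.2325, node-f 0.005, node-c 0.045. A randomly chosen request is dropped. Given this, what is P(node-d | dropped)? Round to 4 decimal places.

By Bayes' rule, posterior ∝ prior × likelihood:
  node-a: 0.0975 × 0.065 = 0.0063375
  node-b: 0.525 × 0.037 = 0.019425
  node-d: 0.1375 × 0.184 = 0.0253
  node-e: 0.1375 × 0.2325 = 0.03196875
  node-f: 0.05 × 0.005 = 0.00025
  node-c: 0.0525 × 0.045 = 0.0023625
Sum = 0.08564375.
P(node-d | evidence) = 0.0253 / 0.08564375 ≈ 0.2954.

0.2954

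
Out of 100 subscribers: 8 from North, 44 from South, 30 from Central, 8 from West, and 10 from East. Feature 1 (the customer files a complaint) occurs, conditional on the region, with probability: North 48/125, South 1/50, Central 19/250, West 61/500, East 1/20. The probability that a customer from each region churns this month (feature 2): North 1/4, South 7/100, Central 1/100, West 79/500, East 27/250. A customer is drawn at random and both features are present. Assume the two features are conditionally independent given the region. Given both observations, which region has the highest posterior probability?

Compute prior × likelihood for every hypothesis:
  North: 0.08 × 0.384 × 0.25 = 0.00768
  South: 0.44 × 0.02 × 0.07 = 0.000616
  Central: 0.3 × 0.076 × 0.01 = 0.000228
  West: 0.08 × 0.122 × 0.158 = 0.00154208
  East: 0.1 × 0.05 × 0.108 = 0.00054
Sum = 0.01060608.
Largest term belongs to North, so North is most probable.

North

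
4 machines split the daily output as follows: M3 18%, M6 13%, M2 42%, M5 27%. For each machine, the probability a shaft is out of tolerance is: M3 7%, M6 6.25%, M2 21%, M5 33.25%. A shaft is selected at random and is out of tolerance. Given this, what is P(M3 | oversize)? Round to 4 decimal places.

Unnormalized posteriors (prior × likelihood):
  M3: 0.18 × 0.07 = 0.0126
  M6: 0.13 × 0.0625 = 0.008125
  M2: 0.42 × 0.21 = 0.0882
  M5: 0.27 × 0.3325 = 0.089775
Normalizing constant = 0.1987.
P(M3 | evidence) = 0.0126 / 0.1987 ≈ 0.0634.

0.0634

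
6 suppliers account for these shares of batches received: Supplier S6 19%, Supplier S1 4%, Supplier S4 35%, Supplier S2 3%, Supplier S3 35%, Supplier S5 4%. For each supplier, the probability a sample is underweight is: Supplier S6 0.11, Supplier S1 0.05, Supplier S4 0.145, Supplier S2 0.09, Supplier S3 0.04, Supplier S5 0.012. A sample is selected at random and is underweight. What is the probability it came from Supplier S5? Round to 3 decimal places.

By Bayes' rule, posterior ∝ prior × likelihood:
  Supplier S6: 0.19 × 0.11 = 0.0209
  Supplier S1: 0.04 × 0.05 = 0.002
  Supplier S4: 0.35 × 0.145 = 0.05075
  Supplier S2: 0.03 × 0.09 = 0.0027
  Supplier S3: 0.35 × 0.04 = 0.014
  Supplier S5: 0.04 × 0.012 = 0.00048
Normalizing constant = 0.09083.
P(Supplier S5 | evidence) = 0.00048 / 0.09083 ≈ 0.005.

0.005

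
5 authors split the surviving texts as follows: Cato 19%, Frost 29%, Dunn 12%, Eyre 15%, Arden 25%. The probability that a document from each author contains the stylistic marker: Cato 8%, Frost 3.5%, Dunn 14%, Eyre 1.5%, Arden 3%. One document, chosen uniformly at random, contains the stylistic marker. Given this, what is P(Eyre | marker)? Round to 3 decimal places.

Unnormalized posteriors (prior × likelihood):
  Cato: 0.19 × 0.08 = 0.0152
  Frost: 0.29 × 0.035 = 0.01015
  Dunn: 0.12 × 0.14 = 0.0168
  Eyre: 0.15 × 0.015 = 0.00225
  Arden: 0.25 × 0.03 = 0.0075
Sum = 0.0519.
P(Eyre | evidence) = 0.00225 / 0.0519 ≈ 0.043.

0.043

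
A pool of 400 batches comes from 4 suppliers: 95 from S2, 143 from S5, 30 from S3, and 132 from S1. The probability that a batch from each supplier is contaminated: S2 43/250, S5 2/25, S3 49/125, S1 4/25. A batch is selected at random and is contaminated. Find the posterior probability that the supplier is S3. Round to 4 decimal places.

0.1939

Prior × likelihood for each hypothesis:
  S2: 0.2375 × 0.172 = 0.04085
  S5: 0.3575 × 0.08 = 0.0286
  S3: 0.075 × 0.392 = 0.0294
  S1: 0.33 × 0.16 = 0.0528
Normalizing constant = 0.15165.
P(S3 | evidence) = 0.0294 / 0.15165 ≈ 0.1939.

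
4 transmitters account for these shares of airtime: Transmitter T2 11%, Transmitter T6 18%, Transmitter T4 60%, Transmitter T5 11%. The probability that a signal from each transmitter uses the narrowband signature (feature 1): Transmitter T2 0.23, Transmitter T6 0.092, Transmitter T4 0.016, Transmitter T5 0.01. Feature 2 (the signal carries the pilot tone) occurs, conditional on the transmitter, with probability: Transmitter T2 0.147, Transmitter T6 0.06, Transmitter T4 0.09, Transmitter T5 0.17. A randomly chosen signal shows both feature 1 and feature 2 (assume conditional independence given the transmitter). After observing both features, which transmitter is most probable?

Compute prior × likelihood for every hypothesis:
  Transmitter T2: 0.11 × 0.23 × 0.147 = 0.0037191
  Transmitter T6: 0.18 × 0.092 × 0.06 = 0.0009936
  Transmitter T4: 0.6 × 0.016 × 0.09 = 0.000864
  Transmitter T5: 0.11 × 0.01 × 0.17 = 0.000187
Total = 0.0057637.
Largest term belongs to Transmitter T2, so Transmitter T2 is most probable.

Transmitter T2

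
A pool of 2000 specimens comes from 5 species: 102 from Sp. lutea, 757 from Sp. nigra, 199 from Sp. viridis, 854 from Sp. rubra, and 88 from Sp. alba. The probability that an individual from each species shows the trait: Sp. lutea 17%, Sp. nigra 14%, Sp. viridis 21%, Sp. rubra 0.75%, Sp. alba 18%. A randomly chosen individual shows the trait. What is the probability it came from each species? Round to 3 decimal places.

Sp. lutea 0.093, Sp. nigra 0.566, Sp. viridis 0.223, Sp. rubra 0.034, Sp. alba 0.085

Unnormalized posteriors (prior × likelihood):
  Sp. lutea: 0.051 × 0.17 = 0.00867
  Sp. nigra: 0.3785 × 0.14 = 0.05299
  Sp. viridis: 0.0995 × 0.21 = 0.020895
  Sp. rubra: 0.427 × 0.0075 = 0.0032025
  Sp. alba: 0.044 × 0.18 = 0.00792
Normalizing constant = 0.0936775.
P(Sp. lutea | trait) = 0.00867/0.0936775 ≈ 0.093
P(Sp. nigra | trait) = 0.05299/0.0936775 ≈ 0.566
P(Sp. viridis | trait) = 0.020895/0.0936775 ≈ 0.223
P(Sp. rubra | trait) = 0.0032025/0.0936775 ≈ 0.034
P(Sp. alba | trait) = 0.00792/0.0936775 ≈ 0.085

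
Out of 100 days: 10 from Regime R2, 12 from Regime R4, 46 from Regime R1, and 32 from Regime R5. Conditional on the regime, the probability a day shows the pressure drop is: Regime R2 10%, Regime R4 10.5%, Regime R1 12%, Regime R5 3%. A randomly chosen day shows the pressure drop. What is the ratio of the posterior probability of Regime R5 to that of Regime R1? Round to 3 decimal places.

0.174

Compute prior × likelihood for every hypothesis:
  Regime R2: 0.1 × 0.1 = 0.01
  Regime R4: 0.12 × 0.105 = 0.0126
  Regime R1: 0.46 × 0.12 = 0.0552
  Regime R5: 0.32 × 0.03 = 0.0096
Total = 0.0874.
The ratio is 0.0096 / 0.0552 (the normalizer cancels) = 0.174.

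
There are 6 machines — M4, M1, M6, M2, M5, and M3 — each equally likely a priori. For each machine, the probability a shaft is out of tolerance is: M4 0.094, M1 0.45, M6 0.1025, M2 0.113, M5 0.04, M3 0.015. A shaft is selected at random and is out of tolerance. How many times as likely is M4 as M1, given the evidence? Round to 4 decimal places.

Since the prior is uniform, the posterior is proportional to the likelihood:
  M4: 0.094
  M1: 0.45
  M6: 0.1025
  M2: 0.113
  M5: 0.04
  M3: 0.015
Sum = 0.8145.
The ratio is 0.094 / 0.45 (the normalizer cancels) = 0.2089.

0.2089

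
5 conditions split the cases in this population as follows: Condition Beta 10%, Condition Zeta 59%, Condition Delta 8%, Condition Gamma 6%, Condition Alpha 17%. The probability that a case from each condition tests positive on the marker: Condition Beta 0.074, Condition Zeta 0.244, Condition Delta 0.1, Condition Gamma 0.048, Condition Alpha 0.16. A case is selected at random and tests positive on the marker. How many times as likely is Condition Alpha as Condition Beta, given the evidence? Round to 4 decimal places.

Unnormalized posteriors (prior × likelihood):
  Condition Beta: 0.1 × 0.074 = 0.0074
  Condition Zeta: 0.59 × 0.244 = 0.14396
  Condition Delta: 0.08 × 0.1 = 0.008
  Condition Gamma: 0.06 × 0.048 = 0.00288
  Condition Alpha: 0.17 × 0.16 = 0.0272
Total = 0.18944.
The ratio is 0.0272 / 0.0074 (the normalizer cancels) = 3.6757.

3.6757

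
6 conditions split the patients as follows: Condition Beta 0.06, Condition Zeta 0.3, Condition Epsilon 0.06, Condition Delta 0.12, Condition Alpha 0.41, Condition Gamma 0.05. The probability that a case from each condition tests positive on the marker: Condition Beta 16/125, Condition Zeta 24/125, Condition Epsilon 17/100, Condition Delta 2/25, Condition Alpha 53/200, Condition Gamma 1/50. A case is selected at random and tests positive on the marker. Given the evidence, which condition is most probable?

Prior × likelihood for each hypothesis:
  Condition Beta: 0.06 × 0.128 = 0.00768
  Condition Zeta: 0.3 × 0.192 = 0.0576
  Condition Epsilon: 0.06 × 0.17 = 0.0102
  Condition Delta: 0.12 × 0.08 = 0.0096
  Condition Alpha: 0.41 × 0.265 = 0.10865
  Condition Gamma: 0.05 × 0.02 = 0.001
Sum = 0.19473.
Largest term belongs to Condition Alpha, so Condition Alpha is most probable.

Condition Alpha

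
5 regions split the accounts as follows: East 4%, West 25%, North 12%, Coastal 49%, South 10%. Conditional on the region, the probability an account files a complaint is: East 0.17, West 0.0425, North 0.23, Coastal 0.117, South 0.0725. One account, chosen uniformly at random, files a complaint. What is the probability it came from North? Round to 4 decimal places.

Prior × likelihood for each hypothesis:
  East: 0.04 × 0.17 = 0.0068
  West: 0.25 × 0.0425 = 0.010625
  North: 0.12 × 0.23 = 0.0276
  Coastal: 0.49 × 0.117 = 0.05733
  South: 0.1 × 0.0725 = 0.00725
Total = 0.109605.
P(North | evidence) = 0.0276 / 0.109605 ≈ 0.2518.

0.2518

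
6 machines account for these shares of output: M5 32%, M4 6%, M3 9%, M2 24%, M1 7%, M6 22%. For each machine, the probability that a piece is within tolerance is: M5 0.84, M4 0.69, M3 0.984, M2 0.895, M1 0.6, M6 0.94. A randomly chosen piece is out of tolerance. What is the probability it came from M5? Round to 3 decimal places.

0.372

Taking complements, P(oversize | each) = M5 0.16, M4 0.31, M3 0.016, M2 0.105, M1 0.4, M6 0.06.
Compute prior × likelihood for every hypothesis:
  M5: 0.32 × 0.16 = 0.0512
  M4: 0.06 × 0.31 = 0.0186
  M3: 0.09 × 0.016 = 0.00144
  M2: 0.24 × 0.105 = 0.0252
  M1: 0.07 × 0.4 = 0.028
  M6: 0.22 × 0.06 = 0.0132
Normalizing constant = 0.13764.
P(M5 | evidence) = 0.0512 / 0.13764 ≈ 0.372.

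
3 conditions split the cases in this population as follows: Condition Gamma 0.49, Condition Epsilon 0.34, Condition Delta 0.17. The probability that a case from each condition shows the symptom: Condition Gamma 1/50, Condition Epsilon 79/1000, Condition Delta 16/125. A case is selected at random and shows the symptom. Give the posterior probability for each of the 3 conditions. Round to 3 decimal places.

By Bayes' rule, posterior ∝ prior × likelihood:
  Condition Gamma: 0.49 × 0.02 = 0.0098
  Condition Epsilon: 0.34 × 0.079 = 0.02686
  Condition Delta: 0.17 × 0.128 = 0.02176
Normalizing constant = 0.05842.
P(Condition Gamma | symptomatic) = 0.0098/0.05842 ≈ 0.168
P(Condition Epsilon | symptomatic) = 0.02686/0.05842 ≈ 0.460
P(Condition Delta | symptomatic) = 0.02176/0.05842 ≈ 0.372

Condition Gamma 0.168, Condition Epsilon 0.460, Condition Delta 0.372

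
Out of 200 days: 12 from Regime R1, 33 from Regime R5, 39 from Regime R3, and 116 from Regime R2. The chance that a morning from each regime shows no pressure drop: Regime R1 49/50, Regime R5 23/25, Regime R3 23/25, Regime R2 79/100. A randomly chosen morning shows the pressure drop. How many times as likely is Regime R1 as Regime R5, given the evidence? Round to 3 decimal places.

0.091

Taking complements, P(drop | each) = Regime R1 0.02, Regime R5 0.08, Regime R3 0.08, Regime R2 0.21.
Compute prior × likelihood for every hypothesis:
  Regime R1: 0.06 × 0.02 = 0.0012
  Regime R5: 0.165 × 0.08 = 0.0132
  Regime R3: 0.195 × 0.08 = 0.0156
  Regime R2: 0.58 × 0.21 = 0.1218
Total = 0.1518.
The ratio is 0.0012 / 0.0132 (the normalizer cancels) = 0.091.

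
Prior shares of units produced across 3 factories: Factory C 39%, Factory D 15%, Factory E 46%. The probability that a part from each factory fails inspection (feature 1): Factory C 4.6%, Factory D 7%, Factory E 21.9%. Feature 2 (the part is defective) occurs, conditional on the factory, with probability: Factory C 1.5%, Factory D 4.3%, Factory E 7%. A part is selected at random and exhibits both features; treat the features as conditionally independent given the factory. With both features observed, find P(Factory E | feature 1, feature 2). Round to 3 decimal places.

0.907

Prior × likelihood for each hypothesis:
  Factory C: 0.39 × 0.046 × 0.015 = 0.0002691
  Factory D: 0.15 × 0.07 × 0.043 = 0.0004515
  Factory E: 0.46 × 0.219 × 0.07 = 0.0070518
Total = 0.0077724.
P(Factory E | evidence) = 0.0070518 / 0.0077724 ≈ 0.907.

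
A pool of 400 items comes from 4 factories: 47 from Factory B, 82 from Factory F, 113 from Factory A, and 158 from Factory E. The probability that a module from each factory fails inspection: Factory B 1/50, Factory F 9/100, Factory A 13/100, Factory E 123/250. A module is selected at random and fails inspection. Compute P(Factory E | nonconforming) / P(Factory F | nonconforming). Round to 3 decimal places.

By Bayes' rule, posterior ∝ prior × likelihood:
  Factory B: 0.1175 × 0.02 = 0.00235
  Factory F: 0.205 × 0.09 = 0.01845
  Factory A: 0.2825 × 0.13 = 0.036725
  Factory E: 0.395 × 0.492 = 0.19434
Total = 0.251865.
The ratio is 0.19434 / 0.01845 (the normalizer cancels) = 10.533.

10.533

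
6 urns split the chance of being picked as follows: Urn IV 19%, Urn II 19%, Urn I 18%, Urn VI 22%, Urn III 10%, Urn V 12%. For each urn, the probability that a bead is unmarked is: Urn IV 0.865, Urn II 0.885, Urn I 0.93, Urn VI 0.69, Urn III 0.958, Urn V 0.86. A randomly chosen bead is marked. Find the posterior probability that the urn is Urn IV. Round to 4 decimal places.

Taking complements, P(marked | each) = Urn IV 0.135, Urn II 0.115, Urn I 0.07, Urn VI 0.31, Urn III 0.042, Urn V 0.14.
Compute prior × likelihood for every hypothesis:
  Urn IV: 0.19 × 0.135 = 0.02565
  Urn II: 0.19 × 0.115 = 0.02185
  Urn I: 0.18 × 0.07 = 0.0126
  Urn VI: 0.22 × 0.31 = 0.0682
  Urn III: 0.1 × 0.042 = 0.0042
  Urn V: 0.12 × 0.14 = 0.0168
Total = 0.1493.
P(Urn IV | evidence) = 0.02565 / 0.1493 ≈ 0.1718.

0.1718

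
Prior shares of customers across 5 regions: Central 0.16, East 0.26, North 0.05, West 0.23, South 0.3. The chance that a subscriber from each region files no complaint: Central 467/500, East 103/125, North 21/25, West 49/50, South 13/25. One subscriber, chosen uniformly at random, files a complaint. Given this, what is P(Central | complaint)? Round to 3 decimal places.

Taking complements, P(complaint | each) = Central 0.066, East 0.176, North 0.16, West 0.02, South 0.48.
By Bayes' rule, posterior ∝ prior × likelihood:
  Central: 0.16 × 0.066 = 0.01056
  East: 0.26 × 0.176 = 0.04576
  North: 0.05 × 0.16 = 0.008
  West: 0.23 × 0.02 = 0.0046
  South: 0.3 × 0.48 = 0.144
Total = 0.21292.
P(Central | evidence) = 0.01056 / 0.21292 ≈ 0.050.

0.050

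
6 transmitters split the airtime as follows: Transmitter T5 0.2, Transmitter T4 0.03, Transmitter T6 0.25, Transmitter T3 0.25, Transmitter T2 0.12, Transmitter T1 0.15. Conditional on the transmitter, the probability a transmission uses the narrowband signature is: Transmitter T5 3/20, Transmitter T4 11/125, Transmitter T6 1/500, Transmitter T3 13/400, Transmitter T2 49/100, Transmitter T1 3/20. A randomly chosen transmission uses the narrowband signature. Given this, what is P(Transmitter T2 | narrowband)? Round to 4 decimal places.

By Bayes' rule, posterior ∝ prior × likelihood:
  Transmitter T5: 0.2 × 0.15 = 0.03
  Transmitter T4: 0.03 × 0.088 = 0.00264
  Transmitter T6: 0.25 × 0.002 = 0.0005
  Transmitter T3: 0.25 × 0.0325 = 0.008125
  Transmitter T2: 0.12 × 0.49 = 0.0588
  Transmitter T1: 0.15 × 0.15 = 0.0225
Total = 0.122565.
P(Transmitter T2 | evidence) = 0.0588 / 0.122565 ≈ 0.4797.

0.4797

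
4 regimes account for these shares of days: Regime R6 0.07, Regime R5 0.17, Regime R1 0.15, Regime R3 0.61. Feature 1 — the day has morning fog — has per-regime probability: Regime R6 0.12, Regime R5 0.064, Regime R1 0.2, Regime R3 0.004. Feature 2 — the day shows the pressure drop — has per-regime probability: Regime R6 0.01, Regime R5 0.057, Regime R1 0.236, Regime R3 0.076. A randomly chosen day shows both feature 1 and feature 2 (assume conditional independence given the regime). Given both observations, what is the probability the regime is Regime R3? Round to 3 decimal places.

By Bayes' rule, posterior ∝ prior × likelihood:
  Regime R6: 0.07 × 0.12 × 0.01 = 0.000084
  Regime R5: 0.17 × 0.064 × 0.057 = 0.00062016
  Regime R1: 0.15 × 0.2 × 0.236 = 0.00708
  Regime R3: 0.61 × 0.004 × 0.076 = 0.00018544
Sum = 0.0079696.
P(Regime R3 | evidence) = 0.00018544 / 0.0079696 ≈ 0.023.

0.023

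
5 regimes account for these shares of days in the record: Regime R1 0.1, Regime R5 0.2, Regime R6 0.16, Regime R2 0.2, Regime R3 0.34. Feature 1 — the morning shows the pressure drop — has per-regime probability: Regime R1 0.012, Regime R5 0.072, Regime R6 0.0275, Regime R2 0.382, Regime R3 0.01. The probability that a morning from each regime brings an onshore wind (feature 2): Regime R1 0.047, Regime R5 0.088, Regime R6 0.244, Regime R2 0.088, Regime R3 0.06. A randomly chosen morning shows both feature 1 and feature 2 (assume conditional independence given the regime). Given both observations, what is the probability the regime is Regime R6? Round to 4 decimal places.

0.1151

By Bayes' rule, posterior ∝ prior × likelihood:
  Regime R1: 0.1 × 0.012 × 0.047 = 0.0000564
  Regime R5: 0.2 × 0.072 × 0.088 = 0.0012672
  Regime R6: 0.16 × 0.0275 × 0.244 = 0.0010736
  Regime R2: 0.2 × 0.382 × 0.088 = 0.0067232
  Regime R3: 0.34 × 0.01 × 0.06 = 0.000204
Total = 0.0093244.
P(Regime R6 | evidence) = 0.0010736 / 0.0093244 ≈ 0.1151.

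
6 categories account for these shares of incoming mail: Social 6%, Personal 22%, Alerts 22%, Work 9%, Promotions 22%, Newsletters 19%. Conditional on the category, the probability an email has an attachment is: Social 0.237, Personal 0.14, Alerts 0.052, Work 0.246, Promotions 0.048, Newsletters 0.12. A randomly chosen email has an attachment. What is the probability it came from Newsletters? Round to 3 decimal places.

Compute prior × likelihood for every hypothesis:
  Social: 0.06 × 0.237 = 0.01422
  Personal: 0.22 × 0.14 = 0.0308
  Alerts: 0.22 × 0.052 = 0.01144
  Work: 0.09 × 0.246 = 0.02214
  Promotions: 0.22 × 0.048 = 0.01056
  Newsletters: 0.19 × 0.12 = 0.0228
Total = 0.11196.
P(Newsletters | evidence) = 0.0228 / 0.11196 ≈ 0.204.

0.204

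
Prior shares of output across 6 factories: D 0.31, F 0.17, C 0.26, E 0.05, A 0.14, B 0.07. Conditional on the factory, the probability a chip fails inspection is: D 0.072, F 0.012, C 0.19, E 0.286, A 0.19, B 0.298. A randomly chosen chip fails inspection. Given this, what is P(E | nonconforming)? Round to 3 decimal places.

Compute prior × likelihood for every hypothesis:
  D: 0.31 × 0.072 = 0.02232
  F: 0.17 × 0.012 = 0.00204
  C: 0.26 × 0.19 = 0.0494
  E: 0.05 × 0.286 = 0.0143
  A: 0.14 × 0.19 = 0.0266
  B: 0.07 × 0.298 = 0.02086
Sum = 0.13552.
P(E | evidence) = 0.0143 / 0.13552 ≈ 0.106.

0.106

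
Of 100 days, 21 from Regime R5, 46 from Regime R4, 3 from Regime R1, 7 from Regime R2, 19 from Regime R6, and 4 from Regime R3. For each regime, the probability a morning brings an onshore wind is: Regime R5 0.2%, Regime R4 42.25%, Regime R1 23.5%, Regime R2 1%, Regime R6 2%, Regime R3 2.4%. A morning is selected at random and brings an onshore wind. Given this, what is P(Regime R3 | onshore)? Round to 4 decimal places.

Unnormalized posteriors (prior × likelihood):
  Regime R5: 0.21 × 0.002 = 0.00042
  Regime R4: 0.46 × 0.4225 = 0.19435
  Regime R1: 0.03 × 0.235 = 0.00705
  Regime R2: 0.07 × 0.01 = 0.0007
  Regime R6: 0.19 × 0.02 = 0.0038
  Regime R3: 0.04 × 0.024 = 0.00096
Normalizing constant = 0.20728.
P(Regime R3 | evidence) = 0.00096 / 0.20728 ≈ 0.0046.

0.0046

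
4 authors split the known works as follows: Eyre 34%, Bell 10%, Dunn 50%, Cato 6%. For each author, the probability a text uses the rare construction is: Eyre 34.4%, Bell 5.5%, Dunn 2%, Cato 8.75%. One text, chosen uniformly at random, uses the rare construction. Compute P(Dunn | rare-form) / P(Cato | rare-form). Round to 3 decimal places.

Compute prior × likelihood for every hypothesis:
  Eyre: 0.34 × 0.344 = 0.11696
  Bell: 0.1 × 0.055 = 0.0055
  Dunn: 0.5 × 0.02 = 0.01
  Cato: 0.06 × 0.0875 = 0.00525
Total = 0.13771.
The ratio is 0.01 / 0.00525 (the normalizer cancels) = 1.905.

1.905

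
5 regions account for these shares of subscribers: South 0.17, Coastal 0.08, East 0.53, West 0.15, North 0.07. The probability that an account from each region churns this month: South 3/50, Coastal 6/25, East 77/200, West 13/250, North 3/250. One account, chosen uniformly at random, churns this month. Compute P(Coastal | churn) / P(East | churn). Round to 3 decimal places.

By Bayes' rule, posterior ∝ prior × likelihood:
  South: 0.17 × 0.06 = 0.0102
  Coastal: 0.08 × 0.24 = 0.0192
  East: 0.53 × 0.385 = 0.20405
  West: 0.15 × 0.052 = 0.0078
  North: 0.07 × 0.012 = 0.00084
Sum = 0.24209.
The ratio is 0.0192 / 0.20405 (the normalizer cancels) = 0.094.

0.094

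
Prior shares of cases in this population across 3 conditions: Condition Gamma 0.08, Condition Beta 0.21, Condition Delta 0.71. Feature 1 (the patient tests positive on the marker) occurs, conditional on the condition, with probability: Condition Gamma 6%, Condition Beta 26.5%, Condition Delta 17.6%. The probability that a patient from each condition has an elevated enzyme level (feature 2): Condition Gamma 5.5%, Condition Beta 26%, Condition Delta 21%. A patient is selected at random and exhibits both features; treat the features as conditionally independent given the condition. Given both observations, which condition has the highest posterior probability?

Unnormalized posteriors (prior × likelihood):
  Condition Gamma: 0.08 × 0.06 × 0.055 = 0.000264
  Condition Beta: 0.21 × 0.265 × 0.26 = 0.014469
  Condition Delta: 0.71 × 0.176 × 0.21 = 0.0262416
Normalizing constant = 0.0409746.
Largest term belongs to Condition Delta, so Condition Delta is most probable.

Condition Delta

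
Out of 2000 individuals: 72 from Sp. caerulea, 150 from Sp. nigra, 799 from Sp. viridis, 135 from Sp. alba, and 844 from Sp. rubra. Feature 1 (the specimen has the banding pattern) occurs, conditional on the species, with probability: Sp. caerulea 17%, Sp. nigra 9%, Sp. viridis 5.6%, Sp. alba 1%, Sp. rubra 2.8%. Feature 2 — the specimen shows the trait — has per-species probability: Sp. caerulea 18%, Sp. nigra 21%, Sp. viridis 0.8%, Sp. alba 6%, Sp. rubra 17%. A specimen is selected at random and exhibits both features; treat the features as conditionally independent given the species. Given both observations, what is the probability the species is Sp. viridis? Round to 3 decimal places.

Unnormalized posteriors (prior × likelihood):
  Sp. caerulea: 0.036 × 0.17 × 0.18 = 0.0011016
  Sp. nigra: 0.075 × 0.09 × 0.21 = 0.0014175
  Sp. viridis: 0.3995 × 0.056 × 0.008 = 0.000178976
  Sp. alba: 0.0675 × 0.01 × 0.06 = 0.0000405
  Sp. rubra: 0.422 × 0.028 × 0.17 = 0.00200872
Total = 0.004747296.
P(Sp. viridis | evidence) = 0.000178976 / 0.004747296 ≈ 0.038.

0.038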